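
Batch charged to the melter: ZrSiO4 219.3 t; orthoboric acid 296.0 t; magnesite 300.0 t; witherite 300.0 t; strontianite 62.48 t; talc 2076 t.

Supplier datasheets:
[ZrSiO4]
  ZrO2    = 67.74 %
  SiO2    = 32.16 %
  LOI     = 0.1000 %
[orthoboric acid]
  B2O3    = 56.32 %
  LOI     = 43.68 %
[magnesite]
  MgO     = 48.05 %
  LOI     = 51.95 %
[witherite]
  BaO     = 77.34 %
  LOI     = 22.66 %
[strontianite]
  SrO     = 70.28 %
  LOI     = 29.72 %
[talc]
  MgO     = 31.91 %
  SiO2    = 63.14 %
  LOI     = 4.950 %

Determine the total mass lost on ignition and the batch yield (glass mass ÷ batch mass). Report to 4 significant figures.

Full precision is kept through every step — rounding to four significant figures extends to every working value as shown. Each reported figure includes exactly one rounding — derived quantities (net glass mass, LOI, yield, six oxide percentages, the totals) are carried from the batch weights for 2779 t of glass in full float precision, as given in the problem or the answer.
Per-material ignition loss:
  ZrSiO4: 219.3 × 0.001000 = 0.2193 t
  orthoboric acid: 296.0 × 0.4368 = 129.3 t
  magnesite: 300.0 × 0.5195 = 155.8 t
  witherite: 300.0 × 0.2266 = 67.98 t
  strontianite: 62.48 × 0.2972 = 18.57 t
  talc: 2076 × 0.04950 = 102.8 t
Total LOI = 474.7 t
Glass = batch − LOI = 3254 − 474.7 = 2779 t

LOI loss = 474.7 t; glass = 2779 t; yield = 85.41%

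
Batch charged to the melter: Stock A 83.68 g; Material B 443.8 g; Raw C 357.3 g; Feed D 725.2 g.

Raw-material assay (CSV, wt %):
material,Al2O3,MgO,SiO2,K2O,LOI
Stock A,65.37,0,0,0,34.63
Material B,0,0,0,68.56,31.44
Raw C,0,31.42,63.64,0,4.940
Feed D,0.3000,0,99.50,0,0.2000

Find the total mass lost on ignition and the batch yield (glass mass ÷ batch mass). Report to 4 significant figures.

LOI loss = 187.6 g; glass = 1422 g; yield = 88.35%

All arithmetic maintains full float precision in every operation — the intermediate values are displayed with 4-significant-digit rounding alongside each step; exactly one rounding goes into each reported number — derived quantities (the totals, the yield, ignition loss, four oxide percentages, net glass mass) are recomputed using the weight values on 1422 g of glass at full float precision, as written in question or answer.
LOI of each material in turn:
  Stock A: 83.68 × 0.3463 = 28.98 g
  Material B: 443.8 × 0.3144 = 139.5 g
  Raw C: 357.3 × 0.04940 = 17.65 g
  Feed D: 725.2 × 0.002000 = 1.450 g
Total LOI = 187.6 g
Glass = batch − LOI = 1610 − 187.6 = 1422 g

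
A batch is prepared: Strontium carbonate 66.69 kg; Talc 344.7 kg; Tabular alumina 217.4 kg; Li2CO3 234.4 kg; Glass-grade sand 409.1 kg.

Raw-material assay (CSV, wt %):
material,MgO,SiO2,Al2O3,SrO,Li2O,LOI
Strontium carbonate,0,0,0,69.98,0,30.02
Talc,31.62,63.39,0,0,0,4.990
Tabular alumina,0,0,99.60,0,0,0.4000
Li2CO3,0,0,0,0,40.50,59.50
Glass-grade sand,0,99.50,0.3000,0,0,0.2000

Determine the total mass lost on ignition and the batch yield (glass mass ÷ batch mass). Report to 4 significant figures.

LOI loss = 178.4 kg; glass = 1094 kg; yield = 85.98%

Intermediates are displayed rounded to 4 significant figures in the printout — each numeric step keeps exact precision through every step — every reported number is rounded once only; all derived quantities are re-derived from the batch weights at 1094 kg of glass in exact precision (glass mass, the yield, the five compositions, ignition loss, the totals) as quoted within the question or the answer.
Per-material ignition loss:
  Strontium carbonate: 66.69 × 0.3002 = 20.02 kg
  Talc: 344.7 × 0.04990 = 17.20 kg
  Tabular alumina: 217.4 × 0.004000 = 0.8696 kg
  Li2CO3: 234.4 × 0.5950 = 139.5 kg
  Glass-grade sand: 409.1 × 0.002000 = 0.8182 kg
Total LOI = 178.4 kg
Glass = batch − LOI = 1272 − 178.4 = 1094 kg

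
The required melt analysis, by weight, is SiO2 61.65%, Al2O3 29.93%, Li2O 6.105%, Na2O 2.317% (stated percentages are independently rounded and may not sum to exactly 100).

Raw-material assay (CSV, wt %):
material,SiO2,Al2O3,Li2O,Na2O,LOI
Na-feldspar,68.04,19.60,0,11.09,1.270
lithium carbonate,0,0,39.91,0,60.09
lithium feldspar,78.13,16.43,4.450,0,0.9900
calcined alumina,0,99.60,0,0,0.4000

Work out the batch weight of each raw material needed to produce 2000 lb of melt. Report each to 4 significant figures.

Every computation keeps full float precision at each step; mid-chain values are displayed, rounded to four significant digits, between the steps; a single rounding completes every reported figure. The derived quantities (ignition loss, glass mass, four oxide percentages, totals, yield) are re-derived from the batch weights per 2000 lb of glass at exact precision, exactly as printed in the problem or answer text.
Target oxide masses per 2000 lb melt:
  SiO2: 61.65% × 2000 = 1233 lb
  Al2O3: 29.93% × 2000 = 598.6 lb
  Li2O: 6.105% × 2000 = 122.1 lb
  Na2O: 2.317% × 2000 = 46.34 lb
Balance tally, oxide-wise, using the reported weights, at the basis given (each sum matches its target mass up to rounding of the answer):
  SiO2: 417.9·0.6804 + 1214·0.7813 = 1233 lb (target 1233 lb)
  Al2O3: 417.9·0.1960 + 1214·0.1643 + 318.5·0.9960 = 598.6 lb (target 598.6 lb)
  Li2O: 170.5·0.3991 + 1214·0.04450 = 122.1 lb (target 122.1 lb)
  Na2O: 417.9·0.1109 = 46.35 lb (target 46.34 lb)
Glass-mass bookkeeping: Σ batch − LOI loss = 2000 lb (the Σ of target masses is 2000 lb; stated basis 2000 lb — a pure rounding effect).
Batch total: Σ batch = 2121 lb; Σ batch·LOI gives LOI loss = 121.1 lb; yield: glass divided by total = 94.29%.

Batch per 2000 lb melt:
  Na-feldspar: 417.9 lb
  lithium carbonate: 170.5 lb
  lithium feldspar: 1214 lb
  calcined alumina: 318.5 lb
Total batch = 2121 lb; LOI loss = 121.1 lb; yield = 94.29%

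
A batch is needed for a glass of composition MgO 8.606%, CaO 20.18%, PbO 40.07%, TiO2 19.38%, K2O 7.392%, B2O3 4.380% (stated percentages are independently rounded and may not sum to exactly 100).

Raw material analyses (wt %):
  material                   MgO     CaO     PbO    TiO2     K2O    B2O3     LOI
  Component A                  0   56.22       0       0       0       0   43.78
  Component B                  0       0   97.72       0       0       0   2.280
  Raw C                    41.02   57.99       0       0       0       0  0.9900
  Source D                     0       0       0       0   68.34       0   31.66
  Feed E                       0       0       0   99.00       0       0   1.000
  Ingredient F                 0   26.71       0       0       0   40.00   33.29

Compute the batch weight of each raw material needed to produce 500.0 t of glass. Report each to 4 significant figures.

Batch per 500.0 t glass:
  Component A: 45.26 t
  Component B: 205.0 t
  Raw C: 104.9 t
  Source D: 54.08 t
  Feed E: 97.88 t
  Ingredient F: 54.75 t
Total batch = 561.9 t; LOI loss = 61.85 t; yield = 88.99%

All internal work holds exact precision throughout — working values are printed (rounded to 4 significant figures) on the page. Exactly one rounding is applied to each reported figure — the derived quantities, which include totals, the yield, net glass mass, LOI, the six compositions, are re-derived at exact precision, precisely as stated by the problem or answer text, starting from the weights at 500.0 t of glass.
Oxide-by-oxide targets in 500.0 t glass:
  MgO: 8.606% × 500.0 = 43.03 t
  CaO: 20.18% × 500.0 = 100.9 t
  PbO: 40.07% × 500.0 = 200.4 t
  TiO2: 19.38% × 500.0 = 96.90 t
  K2O: 7.392% × 500.0 = 36.96 t
  B2O3: 4.380% × 500.0 = 21.90 t
A balance pass over the oxides, on the weights just shown, per the basis as stated (summed amounts equal target values once rounding is allowed for):
  MgO: 104.9·0.4102 = 43.03 t (target 43.03 t)
  CaO: 45.26·0.5622 + 104.9·0.5799 + 54.75·0.2671 = 100.9 t (target 100.9 t)
  PbO: 205.0·0.9772 = 200.3 t (target 200.4 t)
  TiO2: 97.88·0.9900 = 96.90 t (target 96.90 t)
  K2O: 54.08·0.6834 = 36.96 t (target 36.96 t)
  B2O3: 54.75·0.4000 = 21.90 t (target 21.90 t)
Consistency of the glass mass: total batch − LOI = 500.0 t (per-oxide target masses sum to 500.0 t; against the stated basis, 500.0 t — differing by rounding only).
Summing the batch: Σ batch = 561.9 t; LOI loss = Σ batch·LOI = 61.85 t; yield, glass over the total, = 88.99%.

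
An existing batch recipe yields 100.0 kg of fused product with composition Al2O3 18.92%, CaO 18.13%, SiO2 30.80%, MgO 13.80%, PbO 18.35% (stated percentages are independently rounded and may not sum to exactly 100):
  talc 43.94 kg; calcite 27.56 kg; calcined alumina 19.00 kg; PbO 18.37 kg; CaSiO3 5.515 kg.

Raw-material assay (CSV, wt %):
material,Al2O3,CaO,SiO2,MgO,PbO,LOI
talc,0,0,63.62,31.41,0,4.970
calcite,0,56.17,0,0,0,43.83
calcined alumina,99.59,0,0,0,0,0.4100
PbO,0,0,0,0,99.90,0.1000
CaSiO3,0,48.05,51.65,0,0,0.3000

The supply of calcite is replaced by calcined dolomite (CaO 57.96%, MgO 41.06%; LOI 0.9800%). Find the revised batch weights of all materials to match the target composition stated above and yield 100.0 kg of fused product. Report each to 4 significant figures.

All arithmetic holds full precision through every step; mid-chain values are printed (rounded to 4 significant digits) when written out — each reported value is rounded only once — all derived quantities are re-derived at full precision (yield, ignition loss, the five compositions, net glass mass, totals) from the batch weights for 100.0 kg of glass as written in the question or the answer.
The oxide mass targets at 100.0 kg fused product:
  Al2O3: 18.92% × 100.0 = 18.92 kg
  CaO: 18.13% × 100.0 = 18.13 kg
  SiO2: 30.80% × 100.0 = 30.80 kg
  MgO: 13.80% × 100.0 = 13.80 kg
  PbO: 18.35% × 100.0 = 18.35 kg
Verifying the oxide balance given the weights on record, at the basis given (oxide sums agree with the targets exact up to rounding of places):
  Al2O3: 19.00·0.9959 = 18.92 kg (target 18.92 kg)
  CaO: 11.44·0.5796 + 23.93·0.4805 = 18.13 kg (target 18.13 kg)
  SiO2: 28.98·0.6362 + 23.93·0.5165 = 30.80 kg (target 30.80 kg)
  MgO: 28.98·0.3141 + 11.44·0.4106 = 13.80 kg (target 13.80 kg)
  PbO: 18.37·0.9990 = 18.35 kg (target 18.35 kg)
Auditing the glass mass value: total batch − LOI = 100.0 kg (summing oxide targets gives 100.0 kg; stated basis 100.0 kg — deltas are rounding alone).
Total batch = Σ batch = 101.7 kg; LOI loss = Σ batch·LOI = 1.720 kg; glass ÷ batch gives a yield of 98.31%.

Revised batch per 100.0 kg fused product:
  talc: 28.98 kg
  calcined dolomite: 11.44 kg
  calcined alumina: 19.00 kg
  PbO: 18.37 kg
  CaSiO3: 23.93 kg
Total batch = 101.7 kg; LOI loss = 1.720 kg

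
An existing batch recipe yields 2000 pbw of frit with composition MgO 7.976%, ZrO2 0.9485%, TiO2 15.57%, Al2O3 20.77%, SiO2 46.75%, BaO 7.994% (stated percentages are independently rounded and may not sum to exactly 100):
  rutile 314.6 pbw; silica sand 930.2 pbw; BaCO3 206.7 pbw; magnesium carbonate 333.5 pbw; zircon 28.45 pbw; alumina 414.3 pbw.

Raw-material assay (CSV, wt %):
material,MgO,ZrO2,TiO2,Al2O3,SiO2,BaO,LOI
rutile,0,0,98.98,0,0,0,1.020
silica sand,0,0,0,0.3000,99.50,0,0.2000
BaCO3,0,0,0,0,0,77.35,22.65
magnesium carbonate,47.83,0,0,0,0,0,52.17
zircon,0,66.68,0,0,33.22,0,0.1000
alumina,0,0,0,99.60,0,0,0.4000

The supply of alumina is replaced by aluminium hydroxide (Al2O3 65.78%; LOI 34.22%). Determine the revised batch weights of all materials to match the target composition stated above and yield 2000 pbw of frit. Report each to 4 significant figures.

Revised batch per 2000 pbw frit:
  rutile: 314.6 pbw
  silica sand: 930.2 pbw
  BaCO3: 206.7 pbw
  magnesium carbonate: 333.5 pbw
  zircon: 28.45 pbw
  aluminium hydroxide: 627.3 pbw
Total batch = 2441 pbw; LOI loss = 440.6 pbw

The working math maintains full float precision end to end — values along the way are printed rounded off to 4 significant digits across the worked steps; every reported value receives exactly one rounding. The derived quantities, which include six oxide percentages, the totals, net glass mass, yield, LOI, are recomputed at full float precision, exactly as printed in the question or the answer, using the weight values for 2000 pbw of glass.
Oxide-by-oxide targets in 2000 pbw frit:
  MgO: 7.976% × 2000 = 159.5 pbw
  ZrO2: 0.9485% × 2000 = 18.97 pbw
  TiO2: 15.57% × 2000 = 311.4 pbw
  Al2O3: 20.77% × 2000 = 415.4 pbw
  SiO2: 46.75% × 2000 = 935.0 pbw
  BaO: 7.994% × 2000 = 159.9 pbw
Oxide-by-oxide audit on the weights just shown, at the basis given (summed amounts equal target values modulo rounding of the values):
  MgO: 333.5·0.4783 = 159.5 pbw (target 159.5 pbw)
  ZrO2: 28.45·0.6668 = 18.97 pbw (target 18.97 pbw)
  TiO2: 314.6·0.9898 = 311.4 pbw (target 311.4 pbw)
  Al2O3: 930.2·0.003000 + 627.3·0.6578 = 415.4 pbw (target 415.4 pbw)
  SiO2: 930.2·0.9950 + 28.45·0.3322 = 935.0 pbw (target 935.0 pbw)
  BaO: 206.7·0.7735 = 159.9 pbw (target 159.9 pbw)
Glass-mass bookkeeping: whole batch net of LOI = 2000 pbw (targets for the oxides total 2000 pbw; with the basis standing at 2000 pbw — rounding explains the deltas).
Whole-batch sum: Σ batch = 2441 pbw; the LOI term Σ batch·LOI equals 440.6 pbw; the yield ratio, glass ÷ batch: 81.95%.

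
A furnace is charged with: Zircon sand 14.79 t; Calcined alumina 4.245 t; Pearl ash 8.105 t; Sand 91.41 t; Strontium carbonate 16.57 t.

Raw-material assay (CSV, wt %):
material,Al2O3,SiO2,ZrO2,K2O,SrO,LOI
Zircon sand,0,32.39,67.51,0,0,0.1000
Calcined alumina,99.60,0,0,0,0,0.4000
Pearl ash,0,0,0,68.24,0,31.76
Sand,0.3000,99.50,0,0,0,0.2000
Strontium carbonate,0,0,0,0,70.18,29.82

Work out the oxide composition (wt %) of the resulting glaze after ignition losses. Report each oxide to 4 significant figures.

Glass mass = 127.4 t (batch 135.1 − LOI 7.730).
Composition: Al2O3 3.534%, SiO2 75.16%, ZrO2 7.838%, K2O 4.342%, SrO 9.129%

Each numeric step carries full precision in all steps; working values are displayed (rounded to four significant figures) in the printout; every reported number takes a single rounding — the derived quantities (LOI, five oxide percentages, the yield, glass mass, the totals) are re-derived from the batch weights at 127.4 t of glass in full float precision exactly as printed in the question or the answer.
Mass of each oxide from the mix:
  Al2O3: 4.245·0.9960 + 91.41·0.003000 = 4.502 t
  SiO2: 14.79·0.3239 + 91.41·0.9950 = 95.74 t
  ZrO2: 14.79·0.6751 = 9.985 t
  K2O: 8.105·0.6824 = 5.531 t
  SrO: 16.57·0.7018 = 11.63 t
LOI: 14.79·0.001000 + 4.245·0.004000 + 8.105·0.3176 + 91.41·0.002000 + 16.57·0.2982 = 7.730 t
The glass mass, total less LOI, = 135.1 − 7.730 = 127.4 t (the oxide masses sum to this)
each wt % is 100 × oxide ÷ glass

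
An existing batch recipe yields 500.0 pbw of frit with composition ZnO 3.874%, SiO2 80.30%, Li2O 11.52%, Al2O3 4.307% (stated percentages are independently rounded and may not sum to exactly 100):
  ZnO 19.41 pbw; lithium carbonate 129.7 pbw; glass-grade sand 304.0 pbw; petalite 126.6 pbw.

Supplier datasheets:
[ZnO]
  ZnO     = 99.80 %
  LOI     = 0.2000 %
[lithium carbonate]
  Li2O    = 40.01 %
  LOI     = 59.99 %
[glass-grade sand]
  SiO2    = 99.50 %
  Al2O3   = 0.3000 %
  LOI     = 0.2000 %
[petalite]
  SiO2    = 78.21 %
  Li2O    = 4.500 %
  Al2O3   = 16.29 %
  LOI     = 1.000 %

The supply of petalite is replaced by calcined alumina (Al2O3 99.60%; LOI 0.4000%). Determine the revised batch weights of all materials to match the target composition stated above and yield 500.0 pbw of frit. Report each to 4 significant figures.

Revised batch per 500.0 pbw frit:
  ZnO: 19.41 pbw
  lithium carbonate: 144.0 pbw
  glass-grade sand: 403.5 pbw
  calcined alumina: 20.41 pbw
Total batch = 587.3 pbw; LOI loss = 87.31 pbw

All internal work holds full float precision from start to finish; intermediates are displayed (rounded to four significant digits) in the working — each reported number is rounded only once — derived quantities are re-derived from the batch weights for 500.0 pbw of glass in exact precision (totals, glass mass, four oxide percentages, ignition loss, yield) precisely as stated by problem or answer.
Per-oxide target masses for 500.0 pbw frit:
  ZnO: 3.874% × 500.0 = 19.37 pbw
  SiO2: 80.30% × 500.0 = 401.5 pbw
  Li2O: 11.52% × 500.0 = 57.60 pbw
  Al2O3: 4.307% × 500.0 = 21.54 pbw
Per-oxide balance check from the weights as reported, against the basis in use (every target is met by its sum exact up to rounding of places):
  ZnO: 19.41·0.9980 = 19.37 pbw (target 19.37 pbw)
  SiO2: 403.5·0.9950 = 401.5 pbw (target 401.5 pbw)
  Li2O: 144.0·0.4001 = 57.61 pbw (target 57.60 pbw)
  Al2O3: 403.5·0.003000 + 20.41·0.9960 = 21.54 pbw (target 21.54 pbw)
Auditing the glass mass value: the batch minus its LOI: 500.0 pbw (targets for the oxides total 500.0 pbw; with the basis standing at 500.0 pbw — rounding explains the deltas).
Adding the batch up: Σ batch = 587.3 pbw; loss to ignition Σ batch·LOI = 87.31 pbw; yield: glass divided by total = 85.13%.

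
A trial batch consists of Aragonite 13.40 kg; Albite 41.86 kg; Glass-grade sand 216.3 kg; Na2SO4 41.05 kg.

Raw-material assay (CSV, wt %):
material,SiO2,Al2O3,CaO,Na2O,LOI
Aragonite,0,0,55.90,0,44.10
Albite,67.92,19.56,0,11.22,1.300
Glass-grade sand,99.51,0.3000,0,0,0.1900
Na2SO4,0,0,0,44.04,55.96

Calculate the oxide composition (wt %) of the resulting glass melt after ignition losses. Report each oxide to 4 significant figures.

Mid-chain values are printed (rounded to four significant figures) at each printed step; all arithmetic runs at full float precision from start to finish; a single rounding produces every reported value; all derived quantities (net glass mass, the totals, yield, ignition loss, the four compositions) are carried using the weight values on 282.8 kg of glass in full precision precisely as stated by the problem or answer text.
Mass of each oxide from the mix:
  SiO2: 41.86·0.6792 + 216.3·0.9951 = 243.7 kg
  Al2O3: 41.86·0.1956 + 216.3·0.003000 = 8.837 kg
  CaO: 13.40·0.5590 = 7.491 kg
  Na2O: 41.86·0.1122 + 41.05·0.4404 = 22.78 kg
LOI: 13.40·0.4410 + 41.86·0.01300 + 216.3·0.001900 + 41.05·0.5596 = 29.84 kg
Glass mass = batch − LOI = 312.6 − 29.84 = 282.8 kg (equal to the oxide-mass sum)
percent share: oxide ÷ glass, ×100

Glass mass = 282.8 kg (batch 312.6 − LOI 29.84).
Composition: SiO2 86.17%, Al2O3 3.125%, CaO 2.649%, Na2O 8.054%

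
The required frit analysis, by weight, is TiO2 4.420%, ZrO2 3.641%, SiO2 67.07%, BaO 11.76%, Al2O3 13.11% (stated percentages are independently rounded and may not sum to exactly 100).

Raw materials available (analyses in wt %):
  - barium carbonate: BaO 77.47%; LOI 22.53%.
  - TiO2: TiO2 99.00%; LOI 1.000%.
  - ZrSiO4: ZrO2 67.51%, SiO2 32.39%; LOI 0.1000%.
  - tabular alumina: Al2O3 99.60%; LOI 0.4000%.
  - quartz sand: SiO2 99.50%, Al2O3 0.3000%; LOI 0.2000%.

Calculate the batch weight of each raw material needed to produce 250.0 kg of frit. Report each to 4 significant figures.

Each numeric step holds full float precision at all times — working values are printed (rounded to four significant figures) when written out — each reported value takes exactly one rounding — the derived quantities (glass mass, the five compositions, yield, totals, ignition loss) are recomputed from the batch weights for 250.0 kg of glass at full float precision precisely as stated by the question or the answer.
Target masses of each oxide per 250.0 kg frit:
  TiO2: 4.420% × 250.0 = 11.05 kg
  ZrO2: 3.641% × 250.0 = 9.102 kg
  SiO2: 67.07% × 250.0 = 167.7 kg
  BaO: 11.76% × 250.0 = 29.40 kg
  Al2O3: 13.11% × 250.0 = 32.78 kg
Per-oxide balance check given the weights on record, at the basis given (delivered sums recover each target inside rounding margins):
  TiO2: 11.16·0.9900 = 11.05 kg (target 11.05 kg)
  ZrO2: 13.48·0.6751 = 9.100 kg (target 9.102 kg)
  SiO2: 13.48·0.3239 + 164.1·0.9950 = 167.6 kg (target 167.7 kg)
  BaO: 37.95·0.7747 = 29.40 kg (target 29.40 kg)
  Al2O3: 32.41·0.9960 + 164.1·0.003000 = 32.77 kg (target 32.78 kg)
Glass-mass sanity pass: batch total minus LOI = 250.0 kg (the targets, summed, come to 250.0 kg; with the basis standing at 250.0 kg — rounding explains the deltas).
Adding the batch up: Σ batch = 259.1 kg; LOI loss = Σ batch·LOI = 9.133 kg; the yield ratio, glass ÷ batch: 96.48%.

Batch per 250.0 kg frit:
  barium carbonate: 37.95 kg
  TiO2: 11.16 kg
  ZrSiO4: 13.48 kg
  tabular alumina: 32.41 kg
  quartz sand: 164.1 kg
Total batch = 259.1 kg; LOI loss = 9.133 kg; yield = 96.48%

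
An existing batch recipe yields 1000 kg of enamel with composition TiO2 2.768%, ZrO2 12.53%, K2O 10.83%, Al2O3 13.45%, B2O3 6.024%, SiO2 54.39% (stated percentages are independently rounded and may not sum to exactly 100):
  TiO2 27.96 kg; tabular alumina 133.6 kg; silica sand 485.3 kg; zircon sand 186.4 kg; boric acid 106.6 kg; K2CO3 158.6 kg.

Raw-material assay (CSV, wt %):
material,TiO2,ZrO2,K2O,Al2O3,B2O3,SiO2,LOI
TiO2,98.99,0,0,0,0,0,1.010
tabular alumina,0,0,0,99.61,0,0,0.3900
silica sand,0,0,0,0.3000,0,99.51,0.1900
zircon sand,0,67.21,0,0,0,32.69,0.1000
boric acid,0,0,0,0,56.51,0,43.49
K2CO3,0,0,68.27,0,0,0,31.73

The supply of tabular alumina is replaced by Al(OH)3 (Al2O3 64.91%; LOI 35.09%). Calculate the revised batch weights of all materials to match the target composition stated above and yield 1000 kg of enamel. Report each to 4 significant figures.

Revised batch per 1000 kg enamel:
  TiO2: 27.96 kg
  Al(OH)3: 205.0 kg
  silica sand: 485.3 kg
  zircon sand: 186.4 kg
  boric acid: 106.6 kg
  K2CO3: 158.6 kg
Total batch = 1170 kg; LOI loss = 170.0 kg

The working math runs at full float precision at all times — values along the way are shown with 4-significant-figure rounding alongside each step. A single rounding yields each reported result. Derived quantities, including the yield, ignition loss, the six compositions, glass mass, the totals, are rebuilt from the batch weights at 1000 kg of glass in exact precision precisely as stated by problem or answer.
Per-oxide target masses for 1000 kg enamel:
  TiO2: 2.768% × 1000 = 27.68 kg
  ZrO2: 12.53% × 1000 = 125.3 kg
  K2O: 10.83% × 1000 = 108.3 kg
  Al2O3: 13.45% × 1000 = 134.5 kg
  B2O3: 6.024% × 1000 = 60.24 kg
  SiO2: 54.39% × 1000 = 543.9 kg
Mass-balance tally per oxide given the weights on record, at the basis given (every target is met by its sum modulo rounding of the values):
  TiO2: 27.96·0.9899 = 27.68 kg (target 27.68 kg)
  ZrO2: 186.4·0.6721 = 125.3 kg (target 125.3 kg)
  K2O: 158.6·0.6827 = 108.3 kg (target 108.3 kg)
  Al2O3: 205.0·0.6491 + 485.3·0.003000 = 134.5 kg (target 134.5 kg)
  B2O3: 106.6·0.5651 = 60.24 kg (target 60.24 kg)
  SiO2: 485.3·0.9951 + 186.4·0.3269 = 543.9 kg (target 543.9 kg)
Glass-mass closure: whole batch net of LOI = 999.9 kg (the targets, summed, come to 999.9 kg; with the basis standing at 1000 kg — a pure rounding effect).
Batch grand total — Σ batch = 1170 kg; the LOI term Σ batch·LOI equals 170.0 kg; the yield ratio, glass ÷ batch: 85.47%.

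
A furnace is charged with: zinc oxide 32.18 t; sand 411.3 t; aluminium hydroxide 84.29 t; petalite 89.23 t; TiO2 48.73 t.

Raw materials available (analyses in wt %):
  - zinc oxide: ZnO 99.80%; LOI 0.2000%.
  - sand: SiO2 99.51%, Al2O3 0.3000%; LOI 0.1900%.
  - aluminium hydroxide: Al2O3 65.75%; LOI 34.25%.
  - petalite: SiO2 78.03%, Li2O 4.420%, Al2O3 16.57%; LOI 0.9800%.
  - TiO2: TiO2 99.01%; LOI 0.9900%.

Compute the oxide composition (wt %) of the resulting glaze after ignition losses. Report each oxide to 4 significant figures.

The intermediate values are printed rounded to 4 significant digits in the printout; all arithmetic keeps full float precision at every stage; each reported result is rounded exactly once — all derived quantities (totals, glass mass, LOI, five oxide percentages, yield) are re-derived at exact precision starting from the weights for 634.7 t of glass as given in the problem or the answer.
Delivered oxide masses:
  ZnO: 32.18·0.9980 = 32.12 t
  SiO2: 411.3·0.9951 + 89.23·0.7803 = 478.9 t
  TiO2: 48.73·0.9901 = 48.25 t
  Li2O: 89.23·0.04420 = 3.944 t
  Al2O3: 411.3·0.003000 + 84.29·0.6575 + 89.23·0.1657 = 71.44 t
LOI: 32.18·0.002000 + 411.3·0.001900 + 84.29·0.3425 + 89.23·0.009800 + 48.73·0.009900 = 31.07 t
Resulting glass, batch − LOI: 665.7 − 31.07 = 634.7 t (= the summed oxide contributions)
wt % = oxide mass / glass mass × 100

Glass mass = 634.7 t (batch 665.7 − LOI 31.07).
Composition: ZnO 5.060%, SiO2 75.46%, TiO2 7.602%, Li2O 0.6214%, Al2O3 11.26%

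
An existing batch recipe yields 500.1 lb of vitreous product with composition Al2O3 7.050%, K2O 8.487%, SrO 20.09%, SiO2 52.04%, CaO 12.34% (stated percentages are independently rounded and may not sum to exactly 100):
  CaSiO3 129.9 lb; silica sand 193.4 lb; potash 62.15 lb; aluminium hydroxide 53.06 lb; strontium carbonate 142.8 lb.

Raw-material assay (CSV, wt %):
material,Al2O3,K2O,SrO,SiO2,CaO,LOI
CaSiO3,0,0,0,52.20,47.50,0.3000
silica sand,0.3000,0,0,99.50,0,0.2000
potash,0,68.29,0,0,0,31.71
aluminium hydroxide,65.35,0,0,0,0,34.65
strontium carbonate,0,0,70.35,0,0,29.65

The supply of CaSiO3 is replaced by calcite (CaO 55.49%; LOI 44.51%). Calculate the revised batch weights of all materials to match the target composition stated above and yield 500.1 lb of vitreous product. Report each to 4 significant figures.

Revised batch per 500.1 lb vitreous product:
  calcite: 111.2 lb
  silica sand: 261.6 lb
  potash: 62.15 lb
  aluminium hydroxide: 52.75 lb
  strontium carbonate: 142.8 lb
Total batch = 630.5 lb; LOI loss = 130.3 lb

Mid-chain values are shown rounded off to 4 significant figures alongside each step; full precision is held throughout — a single rounding yields each reported number. Derived quantities, which include LOI, five oxide percentages, the totals, glass mass, the yield, are carried at exact precision, as they appear in problem or answer, starting from the weights at 500.1 lb of glass.
Oxide-by-oxide targets in 500.1 lb vitreous product:
  Al2O3: 7.050% × 500.1 = 35.26 lb
  K2O: 8.487% × 500.1 = 42.44 lb
  SrO: 20.09% × 500.1 = 100.5 lb
  SiO2: 52.04% × 500.1 = 260.3 lb
  CaO: 12.34% × 500.1 = 61.71 lb
Balance tally, oxide-wise, on the weights just shown, per the basis as stated (sum by sum, the targets are met within answer rounding):
  Al2O3: 261.6·0.003000 + 52.75·0.6535 = 35.26 lb (target 35.26 lb)
  K2O: 62.15·0.6829 = 42.44 lb (target 42.44 lb)
  SrO: 142.8·0.7035 = 100.5 lb (target 100.5 lb)
  SiO2: 261.6·0.9950 = 260.3 lb (target 260.3 lb)
  CaO: 111.2·0.5549 = 61.70 lb (target 61.71 lb)
Auditing the glass mass value: Σ batch − LOI loss = 500.2 lb (oxide target masses add up to 500.1 lb; stated basis 500.1 lb — gaps are rounding artifacts).
Batch total: Σ batch = 630.5 lb; LOI loss = Σ batch·LOI = 130.3 lb; yield = glass ÷ total batch = 79.33%.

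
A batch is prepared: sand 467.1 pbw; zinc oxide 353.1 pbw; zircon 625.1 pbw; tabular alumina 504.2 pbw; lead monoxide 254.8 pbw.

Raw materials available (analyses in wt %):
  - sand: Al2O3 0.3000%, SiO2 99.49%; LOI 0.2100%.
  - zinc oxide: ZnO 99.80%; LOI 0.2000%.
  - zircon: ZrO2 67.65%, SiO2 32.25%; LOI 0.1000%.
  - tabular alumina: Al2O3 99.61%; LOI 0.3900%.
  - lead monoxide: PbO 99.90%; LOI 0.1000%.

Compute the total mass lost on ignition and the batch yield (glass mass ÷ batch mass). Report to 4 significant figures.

LOI loss = 4.533 pbw; glass = 2200 pbw; yield = 99.79%

The intermediate values appear (rounded to 4 significant digits) in the working. The whole derivation holds full float precision at each step. Exactly one rounding goes into every reported result; the derived quantities, including LOI, net glass mass, the yield, totals, the five compositions, are recomputed starting from the weights for 2200 pbw of glass in full precision, as quoted within the problem or the answer.
Per-material ignition loss:
  sand: 467.1 × 0.002100 = 0.9809 pbw
  zinc oxide: 353.1 × 0.002000 = 0.7062 pbw
  zircon: 625.1 × 0.001000 = 0.6251 pbw
  tabular alumina: 504.2 × 0.003900 = 1.966 pbw
  lead monoxide: 254.8 × 0.001000 = 0.2548 pbw
Total LOI = 4.533 pbw
Glass = batch − LOI = 2204 − 4.533 = 2200 pbw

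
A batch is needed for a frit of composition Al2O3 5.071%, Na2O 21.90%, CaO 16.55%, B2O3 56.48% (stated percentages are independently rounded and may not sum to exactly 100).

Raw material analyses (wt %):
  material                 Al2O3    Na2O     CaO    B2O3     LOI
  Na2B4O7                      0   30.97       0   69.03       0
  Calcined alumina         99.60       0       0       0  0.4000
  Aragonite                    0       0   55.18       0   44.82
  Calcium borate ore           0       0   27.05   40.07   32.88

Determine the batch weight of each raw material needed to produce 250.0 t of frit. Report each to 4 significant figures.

The whole derivation carries exact precision all the way through — intermediates appear, rounded to 4 significant figures, in the printout — every reported number receives exactly one rounding — all derived quantities are computed at full precision (totals, net glass mass, LOI, the yield, four oxide percentages) from the batch weights at 250.0 t of glass precisely as stated by the question or the answer.
Target masses of each oxide per 250.0 t frit:
  Al2O3: 5.071% × 250.0 = 12.68 t
  Na2O: 21.90% × 250.0 = 54.75 t
  CaO: 16.55% × 250.0 = 41.38 t
  B2O3: 56.48% × 250.0 = 141.2 t
Balance tally, oxide-wise, given the weights on record, relative to the basis at hand (delivered sums recover each target inside rounding margins):
  Al2O3: 12.73·0.9960 = 12.68 t (target 12.68 t)
  Na2O: 176.8·0.3097 = 54.75 t (target 54.75 t)
  CaO: 51.53·0.5518 + 47.83·0.2705 = 41.37 t (target 41.38 t)
  B2O3: 176.8·0.6903 + 47.83·0.4007 = 141.2 t (target 141.2 t)
Consistency of the glass mass: batch Σ − ignition loss = 250.0 t (the targets, summed, come to 250.0 t; the stated basis being 250.0 t — gaps are rounding artifacts).
Whole-batch sum: Σ batch = 288.9 t; ignition loss, Σ(batch × LOI) = 38.87 t; glass ÷ batch gives a yield of 86.54%.

Batch per 250.0 t frit:
  Na2B4O7: 176.8 t
  Calcined alumina: 12.73 t
  Aragonite: 51.53 t
  Calcium borate ore: 47.83 t
Total batch = 288.9 t; LOI loss = 38.87 t; yield = 86.54%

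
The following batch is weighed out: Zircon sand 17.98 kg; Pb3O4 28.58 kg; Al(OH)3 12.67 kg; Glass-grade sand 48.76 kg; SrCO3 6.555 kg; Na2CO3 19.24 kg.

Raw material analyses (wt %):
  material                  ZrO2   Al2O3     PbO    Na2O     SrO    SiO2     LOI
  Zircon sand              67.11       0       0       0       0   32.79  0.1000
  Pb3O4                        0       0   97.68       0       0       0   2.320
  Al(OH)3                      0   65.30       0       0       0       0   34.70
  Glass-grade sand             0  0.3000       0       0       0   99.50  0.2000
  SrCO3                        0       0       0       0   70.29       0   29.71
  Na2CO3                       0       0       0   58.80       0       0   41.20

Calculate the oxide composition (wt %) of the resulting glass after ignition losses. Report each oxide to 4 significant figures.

Glass mass = 118.7 kg (batch 133.8 − LOI 15.05).
Composition: ZrO2 10.16%, Al2O3 7.091%, PbO 23.51%, Na2O 9.528%, SrO 3.880%, SiO2 45.83%

All internal work keeps full float precision through the solve — in-progress results are displayed with 4-significant-figure rounding in the working; every reported value takes just one rounding. The derived quantities (LOI, the yield, net glass mass, six oxide percentages, the totals) are recomputed from the weighed amounts per 118.7 kg of glass in full precision as quoted within the problem or answer text.
Mass of each oxide from the mix:
  ZrO2: 17.98·0.6711 = 12.07 kg
  Al2O3: 12.67·0.6530 + 48.76·0.003000 = 8.420 kg
  PbO: 28.58·0.9768 = 27.92 kg
  Na2O: 19.24·0.5880 = 11.31 kg
  SrO: 6.555·0.7029 = 4.608 kg
  SiO2: 17.98·0.3279 + 48.76·0.9950 = 54.41 kg
LOI: 17.98·0.001000 + 28.58·0.02320 + 12.67·0.3470 + 48.76·0.002000 + 6.555·0.2971 + 19.24·0.4120 = 15.05 kg
Net of LOI, the glass mass = 133.8 − 15.05 = 118.7 kg (= the summed oxide contributions)
each wt % is 100 × oxide ÷ glass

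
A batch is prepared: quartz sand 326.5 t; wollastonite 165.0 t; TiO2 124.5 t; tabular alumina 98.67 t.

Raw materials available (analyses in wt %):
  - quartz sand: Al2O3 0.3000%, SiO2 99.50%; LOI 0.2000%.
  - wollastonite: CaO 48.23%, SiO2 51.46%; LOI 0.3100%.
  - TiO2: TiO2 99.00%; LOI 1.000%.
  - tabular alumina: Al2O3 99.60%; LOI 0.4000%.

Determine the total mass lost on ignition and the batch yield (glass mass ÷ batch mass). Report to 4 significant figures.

The working math maintains full float precision from first step to last; intermediates are printed rounded to 4 significant figures within the worked lines. Every reported value carries a single rounding. All derived quantities (ignition loss, net glass mass, four oxide percentages, the totals, the yield) are carried at full precision starting from the weights at 711.9 t of glass exactly as shown in the problem or answer text.
Loss on ignition, line by line:
  quartz sand: 326.5 × 0.002000 = 0.6530 t
  wollastonite: 165.0 × 0.003100 = 0.5115 t
  TiO2: 124.5 × 0.01000 = 1.245 t
  tabular alumina: 98.67 × 0.004000 = 0.3947 t
Total LOI = 2.804 t
Glass = batch − LOI = 714.7 − 2.804 = 711.9 t

LOI loss = 2.804 t; glass = 711.9 t; yield = 99.61%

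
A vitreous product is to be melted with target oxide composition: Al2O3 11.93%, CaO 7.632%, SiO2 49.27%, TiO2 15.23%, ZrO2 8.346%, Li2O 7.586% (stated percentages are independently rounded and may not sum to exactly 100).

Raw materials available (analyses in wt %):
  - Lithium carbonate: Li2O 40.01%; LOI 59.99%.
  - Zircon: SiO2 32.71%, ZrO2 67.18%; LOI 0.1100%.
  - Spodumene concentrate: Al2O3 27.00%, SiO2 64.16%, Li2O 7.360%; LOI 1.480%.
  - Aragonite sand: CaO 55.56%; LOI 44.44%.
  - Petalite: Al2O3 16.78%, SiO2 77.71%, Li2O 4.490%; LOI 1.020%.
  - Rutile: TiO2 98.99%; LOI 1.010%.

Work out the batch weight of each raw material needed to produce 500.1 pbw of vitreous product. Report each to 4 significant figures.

Batch per 500.1 pbw vitreous product:
  Lithium carbonate: 54.64 pbw
  Zircon: 62.13 pbw
  Spodumene concentrate: 82.50 pbw
  Aragonite sand: 68.70 pbw
  Petalite: 222.8 pbw
  Rutile: 76.94 pbw
Total batch = 567.7 pbw; LOI loss = 67.65 pbw; yield = 88.08%

All arithmetic maintains exact precision at every stage; values along the way are displayed, rounded to four significant digits, in the printout. Each reported value undergoes a single rounding — all derived quantities, including six oxide percentages, LOI, the totals, glass mass, yield, are computed starting from the weights per 500.1 pbw of glass at full float precision as they appear in the question or the answer.
Oxide mass targets, per 500.1 pbw vitreous product:
  Al2O3: 11.93% × 500.1 = 59.66 pbw
  CaO: 7.632% × 500.1 = 38.17 pbw
  SiO2: 49.27% × 500.1 = 246.4 pbw
  TiO2: 15.23% × 500.1 = 76.17 pbw
  ZrO2: 8.346% × 500.1 = 41.74 pbw
  Li2O: 7.586% × 500.1 = 37.94 pbw
Checking each oxide sum using the reported weights, relative to the basis at hand (sum by sum, the targets are met net of answer rounding effects):
  Al2O3: 82.50·0.2700 + 222.8·0.1678 = 59.66 pbw (target 59.66 pbw)
  CaO: 68.70·0.5556 = 38.17 pbw (target 38.17 pbw)
  SiO2: 62.13·0.3271 + 82.50·0.6416 + 222.8·0.7771 = 246.4 pbw (target 246.4 pbw)
  TiO2: 76.94·0.9899 = 76.16 pbw (target 76.17 pbw)
  ZrO2: 62.13·0.6718 = 41.74 pbw (target 41.74 pbw)
  Li2O: 54.64·0.4001 + 82.50·0.07360 + 222.8·0.04490 = 37.94 pbw (target 37.94 pbw)
Glass-mass bookkeeping: Σ batch − LOI loss = 500.1 pbw (the Σ of target masses is 500.1 pbw; versus the stated basis of 500.1 pbw — differing by rounding only).
Batch total: Σ batch = 567.7 pbw; LOI removed, Σ of batch·LOI: 67.65 pbw; yield, glass over the total, = 88.08%.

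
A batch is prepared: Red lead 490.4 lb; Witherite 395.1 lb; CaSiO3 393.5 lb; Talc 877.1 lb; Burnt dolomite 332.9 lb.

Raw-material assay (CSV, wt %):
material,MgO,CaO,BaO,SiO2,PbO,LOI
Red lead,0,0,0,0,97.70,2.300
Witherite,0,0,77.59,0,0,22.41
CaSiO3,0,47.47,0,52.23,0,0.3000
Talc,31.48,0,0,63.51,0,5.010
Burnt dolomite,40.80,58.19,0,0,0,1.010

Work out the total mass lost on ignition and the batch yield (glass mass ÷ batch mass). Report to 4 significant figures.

LOI loss = 148.3 lb; glass = 2341 lb; yield = 94.04%

Intermediates appear rounded to four significant digits between the steps; all arithmetic carries full float precision through every step — a single rounding yields each reported value. All derived quantities (glass mass, the five compositions, yield, the totals, ignition loss) are rebuilt from the weighed amounts per 2341 lb of glass in full float precision, as they appear in question or answer.
Each material's LOI contribution:
  Red lead: 490.4 × 0.02300 = 11.28 lb
  Witherite: 395.1 × 0.2241 = 88.54 lb
  CaSiO3: 393.5 × 0.003000 = 1.181 lb
  Talc: 877.1 × 0.05010 = 43.94 lb
  Burnt dolomite: 332.9 × 0.01010 = 3.362 lb
Total LOI = 148.3 lb
Glass = batch − LOI = 2489 − 148.3 = 2341 lb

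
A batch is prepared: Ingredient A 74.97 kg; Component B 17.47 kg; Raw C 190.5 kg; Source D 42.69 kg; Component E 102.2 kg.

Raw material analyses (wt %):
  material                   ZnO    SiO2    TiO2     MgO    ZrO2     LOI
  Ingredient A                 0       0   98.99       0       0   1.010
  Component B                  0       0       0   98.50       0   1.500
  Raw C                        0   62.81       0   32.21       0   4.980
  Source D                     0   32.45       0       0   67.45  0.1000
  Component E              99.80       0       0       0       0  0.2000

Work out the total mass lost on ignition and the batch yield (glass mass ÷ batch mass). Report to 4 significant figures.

Mid-chain values are shown, with 4-significant-figure rounding, on the page. All arithmetic keeps full precision through every step; each reported figure is rounded once only. Derived quantities are rebuilt from the batch weights on 417.1 kg of glass in full float precision (glass mass, the totals, ignition loss, five oxide percentages, the yield) exactly as shown in the question or the answer.
Loss on ignition, line by line:
  Ingredient A: 74.97 × 0.01010 = 0.7572 kg
  Component B: 17.47 × 0.01500 = 0.2620 kg
  Raw C: 190.5 × 0.04980 = 9.487 kg
  Source D: 42.69 × 0.001000 = 0.04269 kg
  Component E: 102.2 × 0.002000 = 0.2044 kg
Total LOI = 10.75 kg
Glass = batch − LOI = 427.8 − 10.75 = 417.1 kg

LOI loss = 10.75 kg; glass = 417.1 kg; yield = 97.49%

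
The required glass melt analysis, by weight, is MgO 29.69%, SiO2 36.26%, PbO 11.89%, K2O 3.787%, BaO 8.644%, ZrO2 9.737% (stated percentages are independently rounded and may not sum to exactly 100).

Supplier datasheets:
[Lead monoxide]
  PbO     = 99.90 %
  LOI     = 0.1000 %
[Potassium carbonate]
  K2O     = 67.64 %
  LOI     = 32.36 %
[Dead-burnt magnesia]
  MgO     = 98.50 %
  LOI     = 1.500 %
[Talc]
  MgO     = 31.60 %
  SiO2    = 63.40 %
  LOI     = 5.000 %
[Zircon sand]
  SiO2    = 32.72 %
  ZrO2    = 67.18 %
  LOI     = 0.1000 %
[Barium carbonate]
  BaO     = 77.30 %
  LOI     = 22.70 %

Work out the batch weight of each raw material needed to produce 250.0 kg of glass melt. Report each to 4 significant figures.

Batch per 250.0 kg glass melt:
  Lead monoxide: 29.75 kg
  Potassium carbonate: 14.00 kg
  Dead-burnt magnesia: 35.48 kg
  Talc: 124.3 kg
  Zircon sand: 36.23 kg
  Barium carbonate: 27.96 kg
Total batch = 267.7 kg; LOI loss = 17.69 kg; yield = 93.39%

In-progress results are shown, with 4-significant-digit rounding, within the worked lines — every computation keeps exact precision end to end. Each reported value takes just one rounding. The derived quantities are re-derived in exact precision (glass mass, yield, ignition loss, totals, six oxide percentages) from the weighed amounts for 250.0 kg of glass, as written in the question or the answer.
The oxide mass targets at 250.0 kg glass melt:
  MgO: 29.69% × 250.0 = 74.22 kg
  SiO2: 36.26% × 250.0 = 90.65 kg
  PbO: 11.89% × 250.0 = 29.72 kg
  K2O: 3.787% × 250.0 = 9.468 kg
  BaO: 8.644% × 250.0 = 21.61 kg
  ZrO2: 9.737% × 250.0 = 24.34 kg
Sums-versus-targets review given the weights on record, on the stated basis (summed amounts equal target values once rounding is allowed for):
  MgO: 35.48·0.9850 + 124.3·0.3160 = 74.23 kg (target 74.22 kg)
  SiO2: 124.3·0.6340 + 36.23·0.3272 = 90.66 kg (target 90.65 kg)
  PbO: 29.75·0.9990 = 29.72 kg (target 29.72 kg)
  K2O: 14.00·0.6764 = 9.470 kg (target 9.468 kg)
  BaO: 27.96·0.7730 = 21.61 kg (target 21.61 kg)
  ZrO2: 36.23·0.6718 = 24.34 kg (target 24.34 kg)
Glass-mass bookkeeping: the batch minus its LOI: 250.0 kg (oxide target masses add up to 250.0 kg; basis as stated: 250.0 kg — rounding explains the deltas).
Total batch = Σ batch = 267.7 kg; LOI loss = Σ batch·LOI = 17.69 kg; glass ÷ batch gives a yield of 93.39%.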